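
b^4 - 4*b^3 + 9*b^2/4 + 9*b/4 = b*(b - 3)*(b - 3/2)*(b + 1/2)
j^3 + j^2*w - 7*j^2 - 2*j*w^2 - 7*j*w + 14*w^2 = (j - 7)*(j - w)*(j + 2*w)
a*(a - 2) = a^2 - 2*a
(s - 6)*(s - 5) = s^2 - 11*s + 30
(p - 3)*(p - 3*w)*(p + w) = p^3 - 2*p^2*w - 3*p^2 - 3*p*w^2 + 6*p*w + 9*w^2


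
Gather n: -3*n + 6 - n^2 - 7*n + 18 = -n^2 - 10*n + 24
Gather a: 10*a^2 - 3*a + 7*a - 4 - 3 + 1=10*a^2 + 4*a - 6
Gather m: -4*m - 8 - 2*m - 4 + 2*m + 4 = -4*m - 8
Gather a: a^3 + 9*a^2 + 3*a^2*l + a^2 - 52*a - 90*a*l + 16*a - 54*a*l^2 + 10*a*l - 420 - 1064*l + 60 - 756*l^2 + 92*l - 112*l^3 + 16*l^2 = a^3 + a^2*(3*l + 10) + a*(-54*l^2 - 80*l - 36) - 112*l^3 - 740*l^2 - 972*l - 360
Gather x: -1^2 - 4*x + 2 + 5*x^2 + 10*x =5*x^2 + 6*x + 1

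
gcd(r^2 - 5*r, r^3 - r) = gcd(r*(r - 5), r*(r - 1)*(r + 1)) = r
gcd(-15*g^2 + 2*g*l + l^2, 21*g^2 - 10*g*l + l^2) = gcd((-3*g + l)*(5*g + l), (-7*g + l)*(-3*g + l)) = 3*g - l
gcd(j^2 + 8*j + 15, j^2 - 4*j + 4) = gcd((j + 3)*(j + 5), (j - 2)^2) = 1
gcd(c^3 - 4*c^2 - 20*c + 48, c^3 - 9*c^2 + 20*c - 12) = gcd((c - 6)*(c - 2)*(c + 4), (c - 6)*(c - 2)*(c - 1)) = c^2 - 8*c + 12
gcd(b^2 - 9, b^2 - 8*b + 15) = b - 3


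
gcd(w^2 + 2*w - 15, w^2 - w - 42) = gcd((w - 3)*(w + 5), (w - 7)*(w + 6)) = 1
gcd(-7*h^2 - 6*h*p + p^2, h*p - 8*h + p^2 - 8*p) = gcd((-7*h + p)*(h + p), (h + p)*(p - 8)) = h + p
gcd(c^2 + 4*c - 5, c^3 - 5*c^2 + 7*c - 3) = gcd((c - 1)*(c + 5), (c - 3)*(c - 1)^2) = c - 1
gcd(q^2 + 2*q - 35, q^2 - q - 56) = q + 7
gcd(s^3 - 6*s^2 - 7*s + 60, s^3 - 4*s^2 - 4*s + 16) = s - 4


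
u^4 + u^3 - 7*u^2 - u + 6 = (u - 2)*(u - 1)*(u + 1)*(u + 3)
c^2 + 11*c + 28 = (c + 4)*(c + 7)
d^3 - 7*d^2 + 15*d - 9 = (d - 3)^2*(d - 1)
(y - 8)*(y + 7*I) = y^2 - 8*y + 7*I*y - 56*I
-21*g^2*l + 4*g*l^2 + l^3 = l*(-3*g + l)*(7*g + l)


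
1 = 1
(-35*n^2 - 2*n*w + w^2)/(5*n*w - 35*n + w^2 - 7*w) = (-7*n + w)/(w - 7)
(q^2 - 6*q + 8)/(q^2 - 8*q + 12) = (q - 4)/(q - 6)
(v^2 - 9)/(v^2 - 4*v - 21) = (v - 3)/(v - 7)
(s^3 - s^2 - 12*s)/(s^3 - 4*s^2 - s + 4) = s*(s + 3)/(s^2 - 1)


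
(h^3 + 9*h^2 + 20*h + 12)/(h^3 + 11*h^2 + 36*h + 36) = (h + 1)/(h + 3)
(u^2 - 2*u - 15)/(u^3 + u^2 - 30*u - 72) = (u - 5)/(u^2 - 2*u - 24)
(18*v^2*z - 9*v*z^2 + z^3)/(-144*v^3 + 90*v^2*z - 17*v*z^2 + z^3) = z/(-8*v + z)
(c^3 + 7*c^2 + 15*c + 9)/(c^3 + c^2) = 1 + 6/c + 9/c^2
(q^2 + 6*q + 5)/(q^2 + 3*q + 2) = (q + 5)/(q + 2)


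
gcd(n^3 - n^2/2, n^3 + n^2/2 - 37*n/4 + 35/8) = n - 1/2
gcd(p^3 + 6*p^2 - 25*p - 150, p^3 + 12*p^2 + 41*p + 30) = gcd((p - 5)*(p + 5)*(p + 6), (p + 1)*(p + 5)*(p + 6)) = p^2 + 11*p + 30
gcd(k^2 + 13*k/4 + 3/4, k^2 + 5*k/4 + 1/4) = k + 1/4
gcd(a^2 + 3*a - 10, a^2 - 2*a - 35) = a + 5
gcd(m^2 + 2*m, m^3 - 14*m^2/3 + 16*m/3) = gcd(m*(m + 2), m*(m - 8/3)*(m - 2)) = m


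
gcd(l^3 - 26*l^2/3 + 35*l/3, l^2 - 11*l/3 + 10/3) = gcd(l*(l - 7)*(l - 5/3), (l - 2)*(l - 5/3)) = l - 5/3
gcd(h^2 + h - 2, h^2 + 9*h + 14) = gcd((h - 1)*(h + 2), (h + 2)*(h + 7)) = h + 2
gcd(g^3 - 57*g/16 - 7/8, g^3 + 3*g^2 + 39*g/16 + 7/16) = g^2 + 2*g + 7/16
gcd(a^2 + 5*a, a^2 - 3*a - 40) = a + 5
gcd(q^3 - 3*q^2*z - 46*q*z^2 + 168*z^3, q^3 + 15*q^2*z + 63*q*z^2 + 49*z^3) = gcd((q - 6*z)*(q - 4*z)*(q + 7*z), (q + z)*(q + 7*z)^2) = q + 7*z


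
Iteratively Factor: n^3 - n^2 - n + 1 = (n + 1)*(n^2 - 2*n + 1) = (n - 1)*(n + 1)*(n - 1)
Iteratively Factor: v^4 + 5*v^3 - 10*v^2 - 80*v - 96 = (v + 2)*(v^3 + 3*v^2 - 16*v - 48) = (v - 4)*(v + 2)*(v^2 + 7*v + 12) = (v - 4)*(v + 2)*(v + 4)*(v + 3)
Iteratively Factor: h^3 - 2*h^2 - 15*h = (h)*(h^2 - 2*h - 15) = h*(h - 5)*(h + 3)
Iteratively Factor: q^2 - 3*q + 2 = (q - 1)*(q - 2)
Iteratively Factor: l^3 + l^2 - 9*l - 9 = (l - 3)*(l^2 + 4*l + 3) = (l - 3)*(l + 1)*(l + 3)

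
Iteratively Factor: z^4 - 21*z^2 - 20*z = (z - 5)*(z^3 + 5*z^2 + 4*z) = (z - 5)*(z + 1)*(z^2 + 4*z) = z*(z - 5)*(z + 1)*(z + 4)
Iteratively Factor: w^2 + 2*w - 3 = (w + 3)*(w - 1)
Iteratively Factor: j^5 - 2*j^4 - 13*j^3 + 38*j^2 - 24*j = (j - 2)*(j^4 - 13*j^2 + 12*j) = (j - 3)*(j - 2)*(j^3 + 3*j^2 - 4*j) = j*(j - 3)*(j - 2)*(j^2 + 3*j - 4) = j*(j - 3)*(j - 2)*(j + 4)*(j - 1)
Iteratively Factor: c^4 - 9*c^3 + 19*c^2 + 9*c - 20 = (c + 1)*(c^3 - 10*c^2 + 29*c - 20) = (c - 4)*(c + 1)*(c^2 - 6*c + 5) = (c - 5)*(c - 4)*(c + 1)*(c - 1)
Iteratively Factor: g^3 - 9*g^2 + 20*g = (g - 4)*(g^2 - 5*g) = (g - 5)*(g - 4)*(g)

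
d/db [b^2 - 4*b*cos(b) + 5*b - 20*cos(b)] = 4*b*sin(b) + 2*b + 20*sin(b) - 4*cos(b) + 5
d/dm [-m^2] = -2*m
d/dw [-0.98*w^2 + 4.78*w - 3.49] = 4.78 - 1.96*w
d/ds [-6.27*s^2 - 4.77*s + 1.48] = -12.54*s - 4.77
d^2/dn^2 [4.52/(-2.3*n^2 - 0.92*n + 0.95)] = (47.8216*n^2 + 19.12864*n - 4.52*(4.6*n + 0.92)*(9.2*n + 1.84) - 19.7524)/(2.3*n^2 + 0.92*n - 0.95)^3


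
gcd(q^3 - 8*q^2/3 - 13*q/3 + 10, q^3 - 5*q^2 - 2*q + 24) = q^2 - q - 6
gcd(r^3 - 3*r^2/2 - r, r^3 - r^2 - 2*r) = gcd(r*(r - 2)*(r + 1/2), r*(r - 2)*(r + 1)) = r^2 - 2*r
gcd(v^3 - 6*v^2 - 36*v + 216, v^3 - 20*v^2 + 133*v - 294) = v - 6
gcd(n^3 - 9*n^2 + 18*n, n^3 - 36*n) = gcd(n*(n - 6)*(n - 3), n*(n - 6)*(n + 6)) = n^2 - 6*n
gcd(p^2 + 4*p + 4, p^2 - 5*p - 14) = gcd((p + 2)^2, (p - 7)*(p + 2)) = p + 2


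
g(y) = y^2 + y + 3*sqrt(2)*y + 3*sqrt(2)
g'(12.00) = 29.24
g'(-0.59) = 4.06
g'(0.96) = 7.16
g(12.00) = 211.15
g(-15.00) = 150.60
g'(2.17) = 9.58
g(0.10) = 4.78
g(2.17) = 20.33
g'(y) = 2*y + 1 + 3*sqrt(2)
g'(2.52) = 10.28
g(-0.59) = 1.50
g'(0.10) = 5.44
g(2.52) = 23.80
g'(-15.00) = -24.76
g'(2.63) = 10.50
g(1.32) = 12.91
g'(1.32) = 7.88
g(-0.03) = 4.09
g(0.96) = 10.20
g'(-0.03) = 5.18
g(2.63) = 24.95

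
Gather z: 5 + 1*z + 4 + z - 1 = 2*z + 8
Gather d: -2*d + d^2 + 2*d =d^2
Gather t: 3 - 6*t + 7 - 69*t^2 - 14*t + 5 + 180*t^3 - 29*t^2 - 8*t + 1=180*t^3 - 98*t^2 - 28*t + 16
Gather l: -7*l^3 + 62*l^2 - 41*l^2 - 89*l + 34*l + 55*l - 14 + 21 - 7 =-7*l^3 + 21*l^2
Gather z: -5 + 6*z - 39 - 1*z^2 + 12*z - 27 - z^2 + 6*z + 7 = -2*z^2 + 24*z - 64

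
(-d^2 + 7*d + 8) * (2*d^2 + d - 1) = -2*d^4 + 13*d^3 + 24*d^2 + d - 8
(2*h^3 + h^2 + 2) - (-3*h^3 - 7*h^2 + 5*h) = 5*h^3 + 8*h^2 - 5*h + 2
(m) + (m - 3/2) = 2*m - 3/2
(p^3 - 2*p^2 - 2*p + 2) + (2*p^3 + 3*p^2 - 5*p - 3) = 3*p^3 + p^2 - 7*p - 1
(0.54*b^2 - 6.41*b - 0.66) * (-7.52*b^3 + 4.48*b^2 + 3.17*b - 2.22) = -4.0608*b^5 + 50.6224*b^4 - 22.0418*b^3 - 24.4753*b^2 + 12.138*b + 1.4652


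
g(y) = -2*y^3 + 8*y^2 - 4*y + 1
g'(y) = -6*y^2 + 16*y - 4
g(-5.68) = 648.32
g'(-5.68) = -288.45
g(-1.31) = 24.46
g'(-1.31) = -35.26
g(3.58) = -2.55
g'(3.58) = -23.62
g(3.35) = 2.19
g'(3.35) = -17.74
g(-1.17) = 19.83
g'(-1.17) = -30.93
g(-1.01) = 15.26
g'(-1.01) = -26.28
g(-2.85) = 123.68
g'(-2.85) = -98.34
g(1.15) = 3.94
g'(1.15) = 6.46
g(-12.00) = 4657.00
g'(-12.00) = -1060.00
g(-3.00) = 139.00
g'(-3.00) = -106.00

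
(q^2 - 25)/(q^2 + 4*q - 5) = (q - 5)/(q - 1)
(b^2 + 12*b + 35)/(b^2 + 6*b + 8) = (b^2 + 12*b + 35)/(b^2 + 6*b + 8)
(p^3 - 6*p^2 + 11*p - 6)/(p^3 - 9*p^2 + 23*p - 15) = (p - 2)/(p - 5)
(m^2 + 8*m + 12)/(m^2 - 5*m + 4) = (m^2 + 8*m + 12)/(m^2 - 5*m + 4)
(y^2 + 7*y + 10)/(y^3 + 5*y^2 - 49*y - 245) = (y + 2)/(y^2 - 49)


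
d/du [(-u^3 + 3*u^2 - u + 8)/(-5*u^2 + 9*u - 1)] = (5*u^4 - 18*u^3 + 25*u^2 + 74*u - 71)/(25*u^4 - 90*u^3 + 91*u^2 - 18*u + 1)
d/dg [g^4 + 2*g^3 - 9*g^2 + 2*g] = 4*g^3 + 6*g^2 - 18*g + 2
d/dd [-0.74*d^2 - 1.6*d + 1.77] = -1.48*d - 1.6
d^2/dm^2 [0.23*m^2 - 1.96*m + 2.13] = 0.460000000000000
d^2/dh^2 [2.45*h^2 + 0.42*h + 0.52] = 4.90000000000000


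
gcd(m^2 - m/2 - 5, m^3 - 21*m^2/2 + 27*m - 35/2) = m - 5/2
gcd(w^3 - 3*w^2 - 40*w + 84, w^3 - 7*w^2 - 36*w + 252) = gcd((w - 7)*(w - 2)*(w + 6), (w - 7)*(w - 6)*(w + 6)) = w^2 - w - 42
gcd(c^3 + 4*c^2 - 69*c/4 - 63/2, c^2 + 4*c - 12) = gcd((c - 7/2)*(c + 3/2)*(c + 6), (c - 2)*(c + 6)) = c + 6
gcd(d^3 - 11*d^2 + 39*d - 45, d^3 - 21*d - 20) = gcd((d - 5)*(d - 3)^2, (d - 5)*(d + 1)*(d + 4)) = d - 5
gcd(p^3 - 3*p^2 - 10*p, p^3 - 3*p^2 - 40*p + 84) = 1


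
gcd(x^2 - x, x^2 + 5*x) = x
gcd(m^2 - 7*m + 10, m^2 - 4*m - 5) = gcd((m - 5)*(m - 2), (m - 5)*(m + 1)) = m - 5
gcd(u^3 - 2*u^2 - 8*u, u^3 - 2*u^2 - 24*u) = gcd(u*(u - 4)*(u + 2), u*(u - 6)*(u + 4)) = u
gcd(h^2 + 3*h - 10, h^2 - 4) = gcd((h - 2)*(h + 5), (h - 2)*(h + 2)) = h - 2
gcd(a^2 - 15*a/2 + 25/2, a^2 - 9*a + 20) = a - 5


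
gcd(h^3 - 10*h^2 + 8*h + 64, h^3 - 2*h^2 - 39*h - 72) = h - 8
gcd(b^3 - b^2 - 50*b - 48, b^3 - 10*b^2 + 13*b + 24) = b^2 - 7*b - 8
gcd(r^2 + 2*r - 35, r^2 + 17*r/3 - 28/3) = r + 7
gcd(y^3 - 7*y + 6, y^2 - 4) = y - 2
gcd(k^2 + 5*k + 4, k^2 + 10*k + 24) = k + 4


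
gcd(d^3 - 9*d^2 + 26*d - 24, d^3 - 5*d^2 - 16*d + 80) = d - 4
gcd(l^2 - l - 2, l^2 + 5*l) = 1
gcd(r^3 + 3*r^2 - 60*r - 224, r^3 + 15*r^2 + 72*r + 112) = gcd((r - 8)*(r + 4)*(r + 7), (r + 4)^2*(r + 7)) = r^2 + 11*r + 28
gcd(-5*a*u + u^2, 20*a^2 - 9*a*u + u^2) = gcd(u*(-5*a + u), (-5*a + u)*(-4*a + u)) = -5*a + u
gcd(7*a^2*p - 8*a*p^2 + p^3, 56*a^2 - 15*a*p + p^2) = -7*a + p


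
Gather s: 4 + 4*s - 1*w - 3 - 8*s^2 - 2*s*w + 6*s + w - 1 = -8*s^2 + s*(10 - 2*w)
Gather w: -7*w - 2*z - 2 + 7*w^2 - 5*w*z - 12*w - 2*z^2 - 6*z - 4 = 7*w^2 + w*(-5*z - 19) - 2*z^2 - 8*z - 6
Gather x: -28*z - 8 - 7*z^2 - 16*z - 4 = -7*z^2 - 44*z - 12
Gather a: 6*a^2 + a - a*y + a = 6*a^2 + a*(2 - y)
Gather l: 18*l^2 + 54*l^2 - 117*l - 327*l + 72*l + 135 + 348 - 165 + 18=72*l^2 - 372*l + 336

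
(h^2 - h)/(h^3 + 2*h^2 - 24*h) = (h - 1)/(h^2 + 2*h - 24)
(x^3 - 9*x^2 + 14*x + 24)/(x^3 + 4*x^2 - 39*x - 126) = (x^2 - 3*x - 4)/(x^2 + 10*x + 21)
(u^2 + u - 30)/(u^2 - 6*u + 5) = (u + 6)/(u - 1)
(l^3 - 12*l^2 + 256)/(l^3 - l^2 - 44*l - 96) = (l - 8)/(l + 3)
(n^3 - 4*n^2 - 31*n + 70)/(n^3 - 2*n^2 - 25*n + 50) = (n - 7)/(n - 5)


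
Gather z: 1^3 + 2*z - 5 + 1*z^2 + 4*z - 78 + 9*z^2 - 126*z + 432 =10*z^2 - 120*z + 350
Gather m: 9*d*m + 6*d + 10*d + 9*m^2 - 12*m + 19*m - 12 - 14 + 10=16*d + 9*m^2 + m*(9*d + 7) - 16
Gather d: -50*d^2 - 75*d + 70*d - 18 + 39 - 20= -50*d^2 - 5*d + 1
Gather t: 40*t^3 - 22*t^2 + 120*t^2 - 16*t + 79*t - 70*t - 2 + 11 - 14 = 40*t^3 + 98*t^2 - 7*t - 5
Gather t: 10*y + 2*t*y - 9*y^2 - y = 2*t*y - 9*y^2 + 9*y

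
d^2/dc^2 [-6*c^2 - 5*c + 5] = -12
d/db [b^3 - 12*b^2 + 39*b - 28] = 3*b^2 - 24*b + 39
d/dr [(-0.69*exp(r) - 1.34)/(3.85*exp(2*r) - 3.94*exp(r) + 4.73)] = (2.6565*exp(2*r) + 10.318*exp(r) - 8.5433)*exp(r)/(14.8225*exp(4*r) - 30.338*exp(3*r) + 51.9446*exp(2*r) - 37.2724*exp(r) + 22.3729)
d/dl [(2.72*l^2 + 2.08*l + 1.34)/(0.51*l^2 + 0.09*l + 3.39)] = (-0.816*l^2 + 17.0748*l + 6.9306)/(0.2601*l^4 + 0.0918*l^3 + 3.4659*l^2 + 0.6102*l + 11.4921)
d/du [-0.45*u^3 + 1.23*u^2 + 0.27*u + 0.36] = -1.35*u^2 + 2.46*u + 0.27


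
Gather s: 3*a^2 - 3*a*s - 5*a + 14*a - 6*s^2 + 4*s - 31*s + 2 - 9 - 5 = 3*a^2 + 9*a - 6*s^2 + s*(-3*a - 27) - 12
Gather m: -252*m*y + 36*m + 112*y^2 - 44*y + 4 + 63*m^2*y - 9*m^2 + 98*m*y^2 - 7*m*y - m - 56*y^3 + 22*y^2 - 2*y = m^2*(63*y - 9) + m*(98*y^2 - 259*y + 35) - 56*y^3 + 134*y^2 - 46*y + 4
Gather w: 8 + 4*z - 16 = 4*z - 8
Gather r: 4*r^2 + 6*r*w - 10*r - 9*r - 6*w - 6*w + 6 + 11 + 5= 4*r^2 + r*(6*w - 19) - 12*w + 22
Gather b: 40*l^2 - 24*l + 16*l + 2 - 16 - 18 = 40*l^2 - 8*l - 32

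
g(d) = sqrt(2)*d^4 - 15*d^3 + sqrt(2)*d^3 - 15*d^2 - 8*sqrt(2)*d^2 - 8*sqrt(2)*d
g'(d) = 4*sqrt(2)*d^3 - 45*d^2 + 3*sqrt(2)*d^2 - 30*d - 16*sqrt(2)*d - 8*sqrt(2)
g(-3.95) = 815.69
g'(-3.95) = -787.98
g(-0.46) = 1.02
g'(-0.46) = 3.72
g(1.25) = -78.34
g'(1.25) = -129.73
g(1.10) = -60.30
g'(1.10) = -110.99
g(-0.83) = -0.30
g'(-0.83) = 1.05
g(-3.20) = 360.22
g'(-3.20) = -445.63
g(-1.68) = 20.42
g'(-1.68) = -64.76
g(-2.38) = 106.40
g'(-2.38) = -193.19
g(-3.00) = 278.49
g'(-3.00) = -372.98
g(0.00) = 0.00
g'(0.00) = -11.31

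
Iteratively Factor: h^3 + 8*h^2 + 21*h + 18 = (h + 2)*(h^2 + 6*h + 9) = (h + 2)*(h + 3)*(h + 3)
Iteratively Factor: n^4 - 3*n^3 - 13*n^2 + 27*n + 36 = (n - 4)*(n^3 + n^2 - 9*n - 9) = (n - 4)*(n - 3)*(n^2 + 4*n + 3) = (n - 4)*(n - 3)*(n + 1)*(n + 3)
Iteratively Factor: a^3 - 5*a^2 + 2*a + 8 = (a - 4)*(a^2 - a - 2) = (a - 4)*(a - 2)*(a + 1)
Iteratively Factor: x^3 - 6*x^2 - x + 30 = (x + 2)*(x^2 - 8*x + 15) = (x - 3)*(x + 2)*(x - 5)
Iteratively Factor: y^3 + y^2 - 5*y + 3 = (y + 3)*(y^2 - 2*y + 1) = (y - 1)*(y + 3)*(y - 1)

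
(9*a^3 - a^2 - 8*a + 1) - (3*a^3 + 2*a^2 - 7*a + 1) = 6*a^3 - 3*a^2 - a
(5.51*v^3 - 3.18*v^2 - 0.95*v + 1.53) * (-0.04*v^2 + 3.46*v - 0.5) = -0.2204*v^5 + 19.1918*v^4 - 13.7198*v^3 - 1.7582*v^2 + 5.7688*v - 0.765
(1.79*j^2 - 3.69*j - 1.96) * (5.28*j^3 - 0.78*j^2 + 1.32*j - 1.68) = 9.4512*j^5 - 20.8794*j^4 - 5.1078*j^3 - 6.3492*j^2 + 3.612*j + 3.2928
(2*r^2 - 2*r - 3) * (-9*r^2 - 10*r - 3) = -18*r^4 - 2*r^3 + 41*r^2 + 36*r + 9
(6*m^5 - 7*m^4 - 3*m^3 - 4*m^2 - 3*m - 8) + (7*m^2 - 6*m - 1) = 6*m^5 - 7*m^4 - 3*m^3 + 3*m^2 - 9*m - 9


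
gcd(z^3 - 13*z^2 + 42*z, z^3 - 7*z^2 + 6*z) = z^2 - 6*z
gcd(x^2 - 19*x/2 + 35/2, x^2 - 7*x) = x - 7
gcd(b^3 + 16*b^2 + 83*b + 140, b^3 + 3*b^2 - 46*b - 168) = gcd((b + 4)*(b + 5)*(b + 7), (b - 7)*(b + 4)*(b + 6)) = b + 4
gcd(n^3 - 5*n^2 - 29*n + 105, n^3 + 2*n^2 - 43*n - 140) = n^2 - 2*n - 35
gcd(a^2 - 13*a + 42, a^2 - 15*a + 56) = a - 7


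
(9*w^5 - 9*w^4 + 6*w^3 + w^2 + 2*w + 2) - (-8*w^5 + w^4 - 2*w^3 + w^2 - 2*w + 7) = 17*w^5 - 10*w^4 + 8*w^3 + 4*w - 5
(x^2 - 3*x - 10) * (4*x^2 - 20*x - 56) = 4*x^4 - 32*x^3 - 36*x^2 + 368*x + 560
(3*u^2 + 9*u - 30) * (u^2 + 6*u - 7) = 3*u^4 + 27*u^3 + 3*u^2 - 243*u + 210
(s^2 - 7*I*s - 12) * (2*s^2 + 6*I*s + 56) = 2*s^4 - 8*I*s^3 + 74*s^2 - 464*I*s - 672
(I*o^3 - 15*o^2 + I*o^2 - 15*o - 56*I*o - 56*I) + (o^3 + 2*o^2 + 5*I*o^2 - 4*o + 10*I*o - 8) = o^3 + I*o^3 - 13*o^2 + 6*I*o^2 - 19*o - 46*I*o - 8 - 56*I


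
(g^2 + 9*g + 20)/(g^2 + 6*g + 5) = (g + 4)/(g + 1)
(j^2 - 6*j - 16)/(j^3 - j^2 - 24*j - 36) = (j - 8)/(j^2 - 3*j - 18)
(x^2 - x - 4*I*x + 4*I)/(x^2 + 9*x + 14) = (x^2 - x - 4*I*x + 4*I)/(x^2 + 9*x + 14)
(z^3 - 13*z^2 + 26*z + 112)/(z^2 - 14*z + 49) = (z^2 - 6*z - 16)/(z - 7)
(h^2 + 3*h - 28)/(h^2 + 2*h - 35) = (h - 4)/(h - 5)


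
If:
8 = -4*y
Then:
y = -2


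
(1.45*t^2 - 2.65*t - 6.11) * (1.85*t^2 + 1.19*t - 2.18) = 2.6825*t^4 - 3.177*t^3 - 17.618*t^2 - 1.4939*t + 13.3198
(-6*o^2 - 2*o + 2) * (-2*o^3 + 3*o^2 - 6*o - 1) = 12*o^5 - 14*o^4 + 26*o^3 + 24*o^2 - 10*o - 2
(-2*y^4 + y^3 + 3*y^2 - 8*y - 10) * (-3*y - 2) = 6*y^5 + y^4 - 11*y^3 + 18*y^2 + 46*y + 20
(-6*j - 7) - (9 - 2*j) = -4*j - 16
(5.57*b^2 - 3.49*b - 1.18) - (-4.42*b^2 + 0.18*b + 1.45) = 9.99*b^2 - 3.67*b - 2.63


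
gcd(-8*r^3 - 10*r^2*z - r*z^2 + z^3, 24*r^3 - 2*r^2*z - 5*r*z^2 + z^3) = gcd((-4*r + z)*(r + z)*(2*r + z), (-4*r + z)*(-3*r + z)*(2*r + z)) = -8*r^2 - 2*r*z + z^2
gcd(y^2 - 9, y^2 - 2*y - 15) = y + 3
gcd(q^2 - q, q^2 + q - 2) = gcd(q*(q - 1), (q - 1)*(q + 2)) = q - 1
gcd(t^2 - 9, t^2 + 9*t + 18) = t + 3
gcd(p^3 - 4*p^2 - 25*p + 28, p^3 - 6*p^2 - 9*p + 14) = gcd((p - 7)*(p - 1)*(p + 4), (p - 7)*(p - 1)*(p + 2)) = p^2 - 8*p + 7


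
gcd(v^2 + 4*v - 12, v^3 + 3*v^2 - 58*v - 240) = v + 6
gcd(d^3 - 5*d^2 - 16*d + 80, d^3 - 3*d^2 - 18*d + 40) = d^2 - d - 20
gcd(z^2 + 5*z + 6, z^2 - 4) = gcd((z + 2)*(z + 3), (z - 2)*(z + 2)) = z + 2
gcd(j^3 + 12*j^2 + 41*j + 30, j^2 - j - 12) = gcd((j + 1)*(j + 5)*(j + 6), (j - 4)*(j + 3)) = 1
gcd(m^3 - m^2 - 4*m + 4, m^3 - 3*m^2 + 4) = m - 2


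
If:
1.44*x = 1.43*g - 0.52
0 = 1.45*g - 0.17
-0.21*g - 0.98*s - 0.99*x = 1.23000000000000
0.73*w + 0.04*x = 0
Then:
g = 0.12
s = -1.03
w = 0.01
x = -0.24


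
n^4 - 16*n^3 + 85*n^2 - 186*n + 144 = (n - 8)*(n - 3)^2*(n - 2)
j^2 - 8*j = j*(j - 8)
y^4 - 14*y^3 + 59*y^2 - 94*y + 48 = (y - 8)*(y - 3)*(y - 2)*(y - 1)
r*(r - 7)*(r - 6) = r^3 - 13*r^2 + 42*r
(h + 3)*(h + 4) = h^2 + 7*h + 12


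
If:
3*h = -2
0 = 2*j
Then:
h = -2/3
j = 0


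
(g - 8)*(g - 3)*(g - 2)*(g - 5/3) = g^4 - 44*g^3/3 + 203*g^2/3 - 374*g/3 + 80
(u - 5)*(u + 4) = u^2 - u - 20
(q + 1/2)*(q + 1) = q^2 + 3*q/2 + 1/2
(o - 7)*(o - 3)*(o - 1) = o^3 - 11*o^2 + 31*o - 21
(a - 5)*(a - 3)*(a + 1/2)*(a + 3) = a^4 - 9*a^3/2 - 23*a^2/2 + 81*a/2 + 45/2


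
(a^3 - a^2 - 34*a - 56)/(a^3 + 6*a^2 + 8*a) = (a - 7)/a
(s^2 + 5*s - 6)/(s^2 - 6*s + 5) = (s + 6)/(s - 5)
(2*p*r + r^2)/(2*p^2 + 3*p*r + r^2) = r/(p + r)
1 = 1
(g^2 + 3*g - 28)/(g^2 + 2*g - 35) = (g - 4)/(g - 5)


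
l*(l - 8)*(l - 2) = l^3 - 10*l^2 + 16*l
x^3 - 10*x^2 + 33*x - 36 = (x - 4)*(x - 3)^2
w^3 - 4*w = w*(w - 2)*(w + 2)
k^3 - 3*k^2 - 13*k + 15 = (k - 5)*(k - 1)*(k + 3)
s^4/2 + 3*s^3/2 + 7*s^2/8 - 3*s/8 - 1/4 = (s/2 + 1)*(s - 1/2)*(s + 1/2)*(s + 1)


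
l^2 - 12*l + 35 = (l - 7)*(l - 5)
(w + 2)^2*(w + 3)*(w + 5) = w^4 + 12*w^3 + 51*w^2 + 92*w + 60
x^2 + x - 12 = (x - 3)*(x + 4)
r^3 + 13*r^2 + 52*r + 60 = (r + 2)*(r + 5)*(r + 6)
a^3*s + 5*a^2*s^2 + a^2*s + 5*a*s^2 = a*(a + 5*s)*(a*s + s)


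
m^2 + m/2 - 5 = (m - 2)*(m + 5/2)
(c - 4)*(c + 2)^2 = c^3 - 12*c - 16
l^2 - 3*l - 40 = (l - 8)*(l + 5)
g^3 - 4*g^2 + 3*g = g*(g - 3)*(g - 1)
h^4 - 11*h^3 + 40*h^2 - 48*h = h*(h - 4)^2*(h - 3)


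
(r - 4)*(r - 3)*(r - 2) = r^3 - 9*r^2 + 26*r - 24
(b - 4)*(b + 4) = b^2 - 16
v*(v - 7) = v^2 - 7*v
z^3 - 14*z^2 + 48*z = z*(z - 8)*(z - 6)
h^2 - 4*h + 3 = (h - 3)*(h - 1)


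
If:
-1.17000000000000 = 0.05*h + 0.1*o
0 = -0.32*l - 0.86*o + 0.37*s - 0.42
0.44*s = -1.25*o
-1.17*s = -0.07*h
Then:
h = -24.43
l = -4.39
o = 0.51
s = -1.46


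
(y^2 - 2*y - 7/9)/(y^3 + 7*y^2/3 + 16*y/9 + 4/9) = (9*y^2 - 18*y - 7)/(9*y^3 + 21*y^2 + 16*y + 4)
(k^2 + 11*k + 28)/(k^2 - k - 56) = (k + 4)/(k - 8)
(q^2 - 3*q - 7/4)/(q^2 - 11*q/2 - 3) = (q - 7/2)/(q - 6)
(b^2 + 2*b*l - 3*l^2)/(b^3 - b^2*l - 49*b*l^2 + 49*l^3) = (b + 3*l)/(b^2 - 49*l^2)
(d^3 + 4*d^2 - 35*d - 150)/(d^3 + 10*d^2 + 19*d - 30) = (d^2 - d - 30)/(d^2 + 5*d - 6)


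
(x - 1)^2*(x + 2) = x^3 - 3*x + 2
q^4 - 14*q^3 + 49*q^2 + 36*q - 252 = (q - 7)*(q - 6)*(q - 3)*(q + 2)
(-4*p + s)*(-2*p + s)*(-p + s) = -8*p^3 + 14*p^2*s - 7*p*s^2 + s^3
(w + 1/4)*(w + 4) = w^2 + 17*w/4 + 1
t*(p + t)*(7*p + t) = 7*p^2*t + 8*p*t^2 + t^3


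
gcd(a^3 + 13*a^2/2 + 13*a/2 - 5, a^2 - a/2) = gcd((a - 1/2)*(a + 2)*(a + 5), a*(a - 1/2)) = a - 1/2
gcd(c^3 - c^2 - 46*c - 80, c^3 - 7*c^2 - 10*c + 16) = c^2 - 6*c - 16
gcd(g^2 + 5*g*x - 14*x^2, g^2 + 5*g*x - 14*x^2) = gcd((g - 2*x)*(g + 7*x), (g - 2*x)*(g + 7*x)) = -g^2 - 5*g*x + 14*x^2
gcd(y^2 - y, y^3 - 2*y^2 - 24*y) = y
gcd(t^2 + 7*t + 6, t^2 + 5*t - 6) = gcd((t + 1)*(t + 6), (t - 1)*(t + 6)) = t + 6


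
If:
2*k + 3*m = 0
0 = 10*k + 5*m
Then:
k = 0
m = 0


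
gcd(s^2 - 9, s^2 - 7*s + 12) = s - 3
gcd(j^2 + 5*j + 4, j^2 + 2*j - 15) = 1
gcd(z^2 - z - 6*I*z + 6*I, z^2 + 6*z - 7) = z - 1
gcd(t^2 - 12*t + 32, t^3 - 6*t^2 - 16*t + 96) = t - 4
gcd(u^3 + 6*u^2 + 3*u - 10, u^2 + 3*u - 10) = u + 5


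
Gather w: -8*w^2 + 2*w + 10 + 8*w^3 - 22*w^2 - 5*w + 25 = 8*w^3 - 30*w^2 - 3*w + 35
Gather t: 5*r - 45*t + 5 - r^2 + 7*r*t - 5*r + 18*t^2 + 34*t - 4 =-r^2 + 18*t^2 + t*(7*r - 11) + 1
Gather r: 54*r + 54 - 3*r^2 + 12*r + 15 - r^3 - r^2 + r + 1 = -r^3 - 4*r^2 + 67*r + 70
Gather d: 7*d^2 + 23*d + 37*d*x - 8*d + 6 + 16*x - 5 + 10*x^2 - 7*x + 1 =7*d^2 + d*(37*x + 15) + 10*x^2 + 9*x + 2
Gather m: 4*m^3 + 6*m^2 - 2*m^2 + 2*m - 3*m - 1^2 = 4*m^3 + 4*m^2 - m - 1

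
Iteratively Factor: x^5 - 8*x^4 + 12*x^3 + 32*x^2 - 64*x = (x - 4)*(x^4 - 4*x^3 - 4*x^2 + 16*x) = (x - 4)*(x + 2)*(x^3 - 6*x^2 + 8*x) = x*(x - 4)*(x + 2)*(x^2 - 6*x + 8) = x*(x - 4)*(x - 2)*(x + 2)*(x - 4)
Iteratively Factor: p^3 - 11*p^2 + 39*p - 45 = (p - 3)*(p^2 - 8*p + 15) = (p - 3)^2*(p - 5)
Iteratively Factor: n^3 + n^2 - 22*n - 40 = (n + 2)*(n^2 - n - 20) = (n - 5)*(n + 2)*(n + 4)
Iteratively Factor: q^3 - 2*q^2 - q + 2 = (q - 2)*(q^2 - 1) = (q - 2)*(q - 1)*(q + 1)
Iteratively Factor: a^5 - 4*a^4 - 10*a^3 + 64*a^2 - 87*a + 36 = (a - 1)*(a^4 - 3*a^3 - 13*a^2 + 51*a - 36) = (a - 3)*(a - 1)*(a^3 - 13*a + 12) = (a - 3)^2*(a - 1)*(a^2 + 3*a - 4) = (a - 3)^2*(a - 1)*(a + 4)*(a - 1)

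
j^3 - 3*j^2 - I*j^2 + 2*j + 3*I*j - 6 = (j - 3)*(j - 2*I)*(j + I)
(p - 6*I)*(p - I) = p^2 - 7*I*p - 6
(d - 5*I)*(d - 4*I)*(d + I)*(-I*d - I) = -I*d^4 - 8*d^3 - I*d^3 - 8*d^2 + 11*I*d^2 - 20*d + 11*I*d - 20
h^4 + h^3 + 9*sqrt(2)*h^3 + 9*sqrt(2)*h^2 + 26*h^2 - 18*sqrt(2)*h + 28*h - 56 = (h - 1)*(h + 2)*(h + 2*sqrt(2))*(h + 7*sqrt(2))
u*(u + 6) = u^2 + 6*u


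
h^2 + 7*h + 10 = (h + 2)*(h + 5)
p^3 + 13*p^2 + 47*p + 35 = (p + 1)*(p + 5)*(p + 7)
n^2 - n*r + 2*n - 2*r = (n + 2)*(n - r)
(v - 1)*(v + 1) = v^2 - 1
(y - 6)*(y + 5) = y^2 - y - 30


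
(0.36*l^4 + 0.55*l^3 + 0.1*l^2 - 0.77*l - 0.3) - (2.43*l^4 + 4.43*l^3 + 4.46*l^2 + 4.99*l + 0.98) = -2.07*l^4 - 3.88*l^3 - 4.36*l^2 - 5.76*l - 1.28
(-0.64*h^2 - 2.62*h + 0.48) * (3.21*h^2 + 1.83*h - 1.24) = -2.0544*h^4 - 9.5814*h^3 - 2.4602*h^2 + 4.1272*h - 0.5952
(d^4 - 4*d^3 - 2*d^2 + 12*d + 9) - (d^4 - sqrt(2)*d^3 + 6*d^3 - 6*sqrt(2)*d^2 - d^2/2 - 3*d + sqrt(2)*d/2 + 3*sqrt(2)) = -10*d^3 + sqrt(2)*d^3 - 3*d^2/2 + 6*sqrt(2)*d^2 - sqrt(2)*d/2 + 15*d - 3*sqrt(2) + 9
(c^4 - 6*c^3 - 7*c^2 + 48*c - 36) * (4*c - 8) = 4*c^5 - 32*c^4 + 20*c^3 + 248*c^2 - 528*c + 288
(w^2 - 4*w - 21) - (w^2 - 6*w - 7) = 2*w - 14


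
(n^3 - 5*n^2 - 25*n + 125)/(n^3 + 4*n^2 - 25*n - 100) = (n - 5)/(n + 4)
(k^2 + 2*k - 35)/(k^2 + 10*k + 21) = (k - 5)/(k + 3)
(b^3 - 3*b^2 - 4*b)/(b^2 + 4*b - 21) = b*(b^2 - 3*b - 4)/(b^2 + 4*b - 21)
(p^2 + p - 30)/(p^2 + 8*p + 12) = (p - 5)/(p + 2)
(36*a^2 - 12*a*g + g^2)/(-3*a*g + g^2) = (-36*a^2 + 12*a*g - g^2)/(g*(3*a - g))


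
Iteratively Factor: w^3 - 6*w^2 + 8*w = (w - 4)*(w^2 - 2*w) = w*(w - 4)*(w - 2)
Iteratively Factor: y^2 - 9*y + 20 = (y - 4)*(y - 5)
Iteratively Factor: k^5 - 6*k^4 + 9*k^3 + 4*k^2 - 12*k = (k)*(k^4 - 6*k^3 + 9*k^2 + 4*k - 12) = k*(k - 3)*(k^3 - 3*k^2 + 4) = k*(k - 3)*(k + 1)*(k^2 - 4*k + 4) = k*(k - 3)*(k - 2)*(k + 1)*(k - 2)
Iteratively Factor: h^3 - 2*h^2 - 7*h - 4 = (h + 1)*(h^2 - 3*h - 4) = (h - 4)*(h + 1)*(h + 1)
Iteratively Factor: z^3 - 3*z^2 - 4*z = (z + 1)*(z^2 - 4*z) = z*(z + 1)*(z - 4)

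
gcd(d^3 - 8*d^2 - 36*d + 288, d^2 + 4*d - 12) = d + 6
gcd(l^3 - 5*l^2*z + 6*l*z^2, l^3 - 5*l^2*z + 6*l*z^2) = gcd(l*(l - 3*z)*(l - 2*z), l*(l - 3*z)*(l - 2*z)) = l^3 - 5*l^2*z + 6*l*z^2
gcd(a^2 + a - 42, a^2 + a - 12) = 1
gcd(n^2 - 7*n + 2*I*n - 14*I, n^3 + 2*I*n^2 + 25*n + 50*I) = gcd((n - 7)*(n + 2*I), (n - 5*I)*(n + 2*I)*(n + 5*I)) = n + 2*I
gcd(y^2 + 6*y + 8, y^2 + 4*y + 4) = y + 2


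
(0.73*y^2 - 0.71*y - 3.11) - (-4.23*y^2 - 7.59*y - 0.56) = 4.96*y^2 + 6.88*y - 2.55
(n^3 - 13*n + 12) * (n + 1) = n^4 + n^3 - 13*n^2 - n + 12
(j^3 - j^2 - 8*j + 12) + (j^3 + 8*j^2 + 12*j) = 2*j^3 + 7*j^2 + 4*j + 12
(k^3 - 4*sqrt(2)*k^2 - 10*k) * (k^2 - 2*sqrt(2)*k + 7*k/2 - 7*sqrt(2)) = k^5 - 6*sqrt(2)*k^4 + 7*k^4/2 - 21*sqrt(2)*k^3 + 6*k^3 + 21*k^2 + 20*sqrt(2)*k^2 + 70*sqrt(2)*k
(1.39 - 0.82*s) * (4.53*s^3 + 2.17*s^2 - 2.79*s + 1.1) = -3.7146*s^4 + 4.5173*s^3 + 5.3041*s^2 - 4.7801*s + 1.529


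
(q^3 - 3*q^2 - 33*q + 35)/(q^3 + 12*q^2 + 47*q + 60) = (q^2 - 8*q + 7)/(q^2 + 7*q + 12)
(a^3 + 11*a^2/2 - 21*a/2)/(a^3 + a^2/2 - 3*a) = (a + 7)/(a + 2)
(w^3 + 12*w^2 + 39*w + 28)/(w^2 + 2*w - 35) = (w^2 + 5*w + 4)/(w - 5)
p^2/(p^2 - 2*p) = p/(p - 2)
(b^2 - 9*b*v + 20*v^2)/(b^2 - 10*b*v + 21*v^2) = (b^2 - 9*b*v + 20*v^2)/(b^2 - 10*b*v + 21*v^2)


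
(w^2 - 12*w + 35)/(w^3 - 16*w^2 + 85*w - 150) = (w - 7)/(w^2 - 11*w + 30)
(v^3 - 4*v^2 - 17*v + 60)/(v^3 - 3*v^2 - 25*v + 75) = (v + 4)/(v + 5)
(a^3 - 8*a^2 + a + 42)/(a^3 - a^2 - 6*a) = (a - 7)/a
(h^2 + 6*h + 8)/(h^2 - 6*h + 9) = (h^2 + 6*h + 8)/(h^2 - 6*h + 9)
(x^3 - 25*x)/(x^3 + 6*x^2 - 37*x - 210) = x*(x - 5)/(x^2 + x - 42)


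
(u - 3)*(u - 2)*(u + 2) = u^3 - 3*u^2 - 4*u + 12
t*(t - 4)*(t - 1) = t^3 - 5*t^2 + 4*t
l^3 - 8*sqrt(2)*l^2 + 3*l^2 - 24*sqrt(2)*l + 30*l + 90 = (l + 3)*(l - 5*sqrt(2))*(l - 3*sqrt(2))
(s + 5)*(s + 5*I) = s^2 + 5*s + 5*I*s + 25*I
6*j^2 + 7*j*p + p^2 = (j + p)*(6*j + p)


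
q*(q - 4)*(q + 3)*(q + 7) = q^4 + 6*q^3 - 19*q^2 - 84*q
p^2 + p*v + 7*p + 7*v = (p + 7)*(p + v)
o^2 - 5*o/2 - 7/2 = (o - 7/2)*(o + 1)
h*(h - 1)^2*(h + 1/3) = h^4 - 5*h^3/3 + h^2/3 + h/3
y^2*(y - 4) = y^3 - 4*y^2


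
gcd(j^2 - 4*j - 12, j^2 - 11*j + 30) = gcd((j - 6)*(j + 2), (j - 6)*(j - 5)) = j - 6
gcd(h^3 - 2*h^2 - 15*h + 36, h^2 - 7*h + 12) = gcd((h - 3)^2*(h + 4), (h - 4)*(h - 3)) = h - 3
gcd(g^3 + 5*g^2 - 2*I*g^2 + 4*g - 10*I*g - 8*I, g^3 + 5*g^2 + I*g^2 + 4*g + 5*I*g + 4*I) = g^2 + 5*g + 4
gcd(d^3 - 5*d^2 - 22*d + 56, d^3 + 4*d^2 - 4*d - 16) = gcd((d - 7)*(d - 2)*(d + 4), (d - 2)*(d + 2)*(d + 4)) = d^2 + 2*d - 8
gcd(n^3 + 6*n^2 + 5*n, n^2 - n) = n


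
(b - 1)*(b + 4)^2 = b^3 + 7*b^2 + 8*b - 16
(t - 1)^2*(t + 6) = t^3 + 4*t^2 - 11*t + 6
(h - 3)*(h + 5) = h^2 + 2*h - 15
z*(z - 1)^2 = z^3 - 2*z^2 + z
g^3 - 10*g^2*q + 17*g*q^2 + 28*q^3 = (g - 7*q)*(g - 4*q)*(g + q)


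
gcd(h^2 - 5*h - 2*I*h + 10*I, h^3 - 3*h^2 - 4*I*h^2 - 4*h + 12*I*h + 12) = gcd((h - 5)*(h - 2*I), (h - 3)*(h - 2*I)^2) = h - 2*I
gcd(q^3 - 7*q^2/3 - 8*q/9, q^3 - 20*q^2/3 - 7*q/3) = q^2 + q/3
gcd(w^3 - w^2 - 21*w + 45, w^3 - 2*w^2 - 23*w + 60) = w^2 + 2*w - 15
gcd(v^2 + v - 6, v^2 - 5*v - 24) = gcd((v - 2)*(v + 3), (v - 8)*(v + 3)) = v + 3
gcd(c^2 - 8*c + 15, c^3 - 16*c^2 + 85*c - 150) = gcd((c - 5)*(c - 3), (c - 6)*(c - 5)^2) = c - 5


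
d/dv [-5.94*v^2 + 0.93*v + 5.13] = 0.93 - 11.88*v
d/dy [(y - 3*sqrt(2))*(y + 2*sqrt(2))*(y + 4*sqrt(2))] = 3*y^2 + 6*sqrt(2)*y - 20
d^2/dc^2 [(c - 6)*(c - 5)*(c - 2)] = 6*c - 26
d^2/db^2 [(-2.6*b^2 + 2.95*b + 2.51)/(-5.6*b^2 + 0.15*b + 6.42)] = (-180.656*b^3 + 88.5696000000002*b^2 - 623.7*b + 39.4149900000001)/(175.616*b^6 - 14.112*b^5 - 603.6156*b^4 + 32.353425*b^3 + 692.00217*b^2 - 18.54738*b - 264.609288)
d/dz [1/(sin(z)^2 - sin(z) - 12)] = (1 - 2*sin(z))*cos(z)/(sin(z) + cos(z)^2 + 11)^2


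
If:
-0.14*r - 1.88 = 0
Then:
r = -13.43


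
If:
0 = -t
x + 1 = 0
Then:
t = 0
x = -1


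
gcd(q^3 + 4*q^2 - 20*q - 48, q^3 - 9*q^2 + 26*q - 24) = q - 4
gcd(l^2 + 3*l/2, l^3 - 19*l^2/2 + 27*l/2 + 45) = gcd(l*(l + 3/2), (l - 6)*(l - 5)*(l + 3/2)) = l + 3/2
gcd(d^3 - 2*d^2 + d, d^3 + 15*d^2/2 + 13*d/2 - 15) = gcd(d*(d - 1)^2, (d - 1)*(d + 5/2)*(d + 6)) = d - 1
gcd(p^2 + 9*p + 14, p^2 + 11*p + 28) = p + 7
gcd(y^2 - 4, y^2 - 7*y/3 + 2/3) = y - 2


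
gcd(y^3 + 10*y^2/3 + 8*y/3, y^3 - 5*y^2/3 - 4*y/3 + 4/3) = 1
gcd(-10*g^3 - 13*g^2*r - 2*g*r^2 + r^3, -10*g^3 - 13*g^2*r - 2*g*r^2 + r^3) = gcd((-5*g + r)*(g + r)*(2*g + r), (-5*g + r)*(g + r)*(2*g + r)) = -10*g^3 - 13*g^2*r - 2*g*r^2 + r^3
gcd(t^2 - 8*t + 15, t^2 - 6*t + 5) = t - 5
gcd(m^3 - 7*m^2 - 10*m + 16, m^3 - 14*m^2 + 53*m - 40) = m^2 - 9*m + 8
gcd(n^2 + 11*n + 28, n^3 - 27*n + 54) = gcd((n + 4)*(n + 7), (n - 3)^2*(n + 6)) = 1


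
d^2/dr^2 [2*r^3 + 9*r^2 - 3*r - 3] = 12*r + 18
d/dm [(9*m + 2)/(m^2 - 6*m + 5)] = (-9*m^2 - 4*m + 57)/(m^4 - 12*m^3 + 46*m^2 - 60*m + 25)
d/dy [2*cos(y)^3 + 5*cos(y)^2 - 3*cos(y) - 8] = -(10*cos(y) + 3*cos(2*y))*sin(y)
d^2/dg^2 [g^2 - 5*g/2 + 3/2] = 2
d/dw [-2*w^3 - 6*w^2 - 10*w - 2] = -6*w^2 - 12*w - 10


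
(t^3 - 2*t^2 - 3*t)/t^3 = 1 - 2/t - 3/t^2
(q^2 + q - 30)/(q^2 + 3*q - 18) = (q - 5)/(q - 3)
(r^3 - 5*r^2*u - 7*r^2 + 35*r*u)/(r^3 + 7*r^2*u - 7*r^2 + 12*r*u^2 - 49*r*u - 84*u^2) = r*(r - 5*u)/(r^2 + 7*r*u + 12*u^2)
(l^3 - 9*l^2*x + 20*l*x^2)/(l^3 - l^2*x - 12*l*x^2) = (l - 5*x)/(l + 3*x)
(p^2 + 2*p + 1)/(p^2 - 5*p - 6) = (p + 1)/(p - 6)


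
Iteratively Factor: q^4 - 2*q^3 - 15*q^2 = (q - 5)*(q^3 + 3*q^2) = (q - 5)*(q + 3)*(q^2) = q*(q - 5)*(q + 3)*(q)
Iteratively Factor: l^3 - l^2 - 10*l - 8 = (l + 2)*(l^2 - 3*l - 4) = (l - 4)*(l + 2)*(l + 1)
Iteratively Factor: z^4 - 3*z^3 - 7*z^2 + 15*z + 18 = (z + 1)*(z^3 - 4*z^2 - 3*z + 18) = (z - 3)*(z + 1)*(z^2 - z - 6) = (z - 3)*(z + 1)*(z + 2)*(z - 3)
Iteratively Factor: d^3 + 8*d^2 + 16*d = (d + 4)*(d^2 + 4*d) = (d + 4)^2*(d)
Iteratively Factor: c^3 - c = (c + 1)*(c^2 - c) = (c - 1)*(c + 1)*(c)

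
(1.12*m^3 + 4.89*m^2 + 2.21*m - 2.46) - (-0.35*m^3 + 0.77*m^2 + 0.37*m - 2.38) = 1.47*m^3 + 4.12*m^2 + 1.84*m - 0.0800000000000001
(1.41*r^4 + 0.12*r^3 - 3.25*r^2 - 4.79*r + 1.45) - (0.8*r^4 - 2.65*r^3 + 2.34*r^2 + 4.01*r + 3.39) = 0.61*r^4 + 2.77*r^3 - 5.59*r^2 - 8.8*r - 1.94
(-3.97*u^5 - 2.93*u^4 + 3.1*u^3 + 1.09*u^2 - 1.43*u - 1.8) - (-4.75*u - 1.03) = -3.97*u^5 - 2.93*u^4 + 3.1*u^3 + 1.09*u^2 + 3.32*u - 0.77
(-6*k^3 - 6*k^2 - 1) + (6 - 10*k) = -6*k^3 - 6*k^2 - 10*k + 5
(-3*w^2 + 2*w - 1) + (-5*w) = -3*w^2 - 3*w - 1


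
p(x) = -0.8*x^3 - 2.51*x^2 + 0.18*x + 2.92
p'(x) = -2.4*x^2 - 5.02*x + 0.18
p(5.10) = -167.57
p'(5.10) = -87.85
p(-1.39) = -0.03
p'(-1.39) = 2.52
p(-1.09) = 0.78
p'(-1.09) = 2.80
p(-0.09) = 2.88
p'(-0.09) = 0.61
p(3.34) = -54.29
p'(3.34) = -43.36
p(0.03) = 2.92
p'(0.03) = 0.03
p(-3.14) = 2.37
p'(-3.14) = -7.72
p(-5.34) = 52.20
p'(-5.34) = -41.45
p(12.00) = -1738.76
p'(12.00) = -405.66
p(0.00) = 2.92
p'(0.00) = 0.18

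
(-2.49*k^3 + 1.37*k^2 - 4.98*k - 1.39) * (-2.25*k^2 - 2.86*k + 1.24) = 5.6025*k^5 + 4.0389*k^4 + 4.1992*k^3 + 19.0691*k^2 - 2.1998*k - 1.7236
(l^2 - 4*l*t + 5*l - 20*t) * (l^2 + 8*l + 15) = l^4 - 4*l^3*t + 13*l^3 - 52*l^2*t + 55*l^2 - 220*l*t + 75*l - 300*t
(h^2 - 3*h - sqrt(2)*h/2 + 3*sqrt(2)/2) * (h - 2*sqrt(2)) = h^3 - 5*sqrt(2)*h^2/2 - 3*h^2 + 2*h + 15*sqrt(2)*h/2 - 6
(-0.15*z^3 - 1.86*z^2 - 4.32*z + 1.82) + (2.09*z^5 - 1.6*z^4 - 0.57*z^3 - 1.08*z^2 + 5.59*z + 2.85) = 2.09*z^5 - 1.6*z^4 - 0.72*z^3 - 2.94*z^2 + 1.27*z + 4.67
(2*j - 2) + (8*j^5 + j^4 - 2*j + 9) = 8*j^5 + j^4 + 7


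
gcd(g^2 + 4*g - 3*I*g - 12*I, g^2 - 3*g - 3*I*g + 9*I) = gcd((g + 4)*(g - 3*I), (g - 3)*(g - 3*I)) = g - 3*I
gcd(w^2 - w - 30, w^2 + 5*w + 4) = 1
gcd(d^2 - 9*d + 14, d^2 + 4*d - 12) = d - 2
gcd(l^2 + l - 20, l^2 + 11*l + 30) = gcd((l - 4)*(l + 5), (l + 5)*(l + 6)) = l + 5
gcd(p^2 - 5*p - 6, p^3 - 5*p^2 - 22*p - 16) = p + 1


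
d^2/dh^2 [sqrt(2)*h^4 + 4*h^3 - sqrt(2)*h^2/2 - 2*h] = 12*sqrt(2)*h^2 + 24*h - sqrt(2)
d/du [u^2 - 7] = 2*u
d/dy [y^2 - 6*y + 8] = 2*y - 6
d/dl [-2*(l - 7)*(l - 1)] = 16 - 4*l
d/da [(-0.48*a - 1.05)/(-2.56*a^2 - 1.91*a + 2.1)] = (1.2288*a^2 + 0.9168*a - (0.48*a + 1.05)*(5.12*a + 1.91) - 1.008)/(2.56*a^2 + 1.91*a - 2.1)^2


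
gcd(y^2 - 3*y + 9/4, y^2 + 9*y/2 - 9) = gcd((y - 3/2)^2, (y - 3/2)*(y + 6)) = y - 3/2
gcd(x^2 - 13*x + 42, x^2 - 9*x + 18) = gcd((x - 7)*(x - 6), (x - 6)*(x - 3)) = x - 6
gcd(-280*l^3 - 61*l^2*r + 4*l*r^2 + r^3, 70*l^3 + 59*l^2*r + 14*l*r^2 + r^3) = 35*l^2 + 12*l*r + r^2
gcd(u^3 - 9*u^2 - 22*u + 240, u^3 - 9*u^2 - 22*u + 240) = u^3 - 9*u^2 - 22*u + 240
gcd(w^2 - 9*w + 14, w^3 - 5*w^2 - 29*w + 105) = w - 7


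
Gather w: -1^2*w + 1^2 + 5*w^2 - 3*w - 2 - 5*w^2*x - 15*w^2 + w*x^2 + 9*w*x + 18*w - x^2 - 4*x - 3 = w^2*(-5*x - 10) + w*(x^2 + 9*x + 14) - x^2 - 4*x - 4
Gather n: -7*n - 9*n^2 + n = -9*n^2 - 6*n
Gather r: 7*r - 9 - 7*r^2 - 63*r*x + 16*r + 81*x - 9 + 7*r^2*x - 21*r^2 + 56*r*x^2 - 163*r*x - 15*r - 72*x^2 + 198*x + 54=r^2*(7*x - 28) + r*(56*x^2 - 226*x + 8) - 72*x^2 + 279*x + 36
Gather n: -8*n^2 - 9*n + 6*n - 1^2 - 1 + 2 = -8*n^2 - 3*n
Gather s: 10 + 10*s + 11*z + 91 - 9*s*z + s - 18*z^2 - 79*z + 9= s*(11 - 9*z) - 18*z^2 - 68*z + 110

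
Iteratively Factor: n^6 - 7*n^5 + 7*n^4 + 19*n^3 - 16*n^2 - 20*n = (n + 1)*(n^5 - 8*n^4 + 15*n^3 + 4*n^2 - 20*n) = (n - 2)*(n + 1)*(n^4 - 6*n^3 + 3*n^2 + 10*n) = (n - 2)^2*(n + 1)*(n^3 - 4*n^2 - 5*n) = n*(n - 2)^2*(n + 1)*(n^2 - 4*n - 5) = n*(n - 5)*(n - 2)^2*(n + 1)*(n + 1)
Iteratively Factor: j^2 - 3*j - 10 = (j + 2)*(j - 5)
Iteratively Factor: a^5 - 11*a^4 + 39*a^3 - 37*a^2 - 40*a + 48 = (a - 4)*(a^4 - 7*a^3 + 11*a^2 + 7*a - 12) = (a - 4)^2*(a^3 - 3*a^2 - a + 3) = (a - 4)^2*(a - 1)*(a^2 - 2*a - 3) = (a - 4)^2*(a - 1)*(a + 1)*(a - 3)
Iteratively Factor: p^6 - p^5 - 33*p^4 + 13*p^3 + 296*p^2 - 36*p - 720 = (p + 2)*(p^5 - 3*p^4 - 27*p^3 + 67*p^2 + 162*p - 360) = (p - 5)*(p + 2)*(p^4 + 2*p^3 - 17*p^2 - 18*p + 72) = (p - 5)*(p - 3)*(p + 2)*(p^3 + 5*p^2 - 2*p - 24) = (p - 5)*(p - 3)*(p + 2)*(p + 3)*(p^2 + 2*p - 8) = (p - 5)*(p - 3)*(p + 2)*(p + 3)*(p + 4)*(p - 2)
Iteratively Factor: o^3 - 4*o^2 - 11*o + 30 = (o - 5)*(o^2 + o - 6) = (o - 5)*(o - 2)*(o + 3)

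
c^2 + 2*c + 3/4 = (c + 1/2)*(c + 3/2)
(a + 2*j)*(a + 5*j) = a^2 + 7*a*j + 10*j^2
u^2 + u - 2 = (u - 1)*(u + 2)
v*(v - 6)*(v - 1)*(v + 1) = v^4 - 6*v^3 - v^2 + 6*v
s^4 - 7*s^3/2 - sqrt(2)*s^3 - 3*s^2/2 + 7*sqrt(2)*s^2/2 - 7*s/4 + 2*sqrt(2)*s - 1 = (s - 4)*(s + 1/2)*(s - sqrt(2)/2)^2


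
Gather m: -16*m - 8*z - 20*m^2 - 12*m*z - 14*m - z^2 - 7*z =-20*m^2 + m*(-12*z - 30) - z^2 - 15*z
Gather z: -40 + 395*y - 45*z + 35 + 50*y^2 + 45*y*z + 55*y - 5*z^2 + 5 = 50*y^2 + 450*y - 5*z^2 + z*(45*y - 45)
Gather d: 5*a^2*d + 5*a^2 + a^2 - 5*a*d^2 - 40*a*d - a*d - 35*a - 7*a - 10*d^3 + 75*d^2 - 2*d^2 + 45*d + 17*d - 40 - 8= 6*a^2 - 42*a - 10*d^3 + d^2*(73 - 5*a) + d*(5*a^2 - 41*a + 62) - 48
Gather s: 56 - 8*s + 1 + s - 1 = 56 - 7*s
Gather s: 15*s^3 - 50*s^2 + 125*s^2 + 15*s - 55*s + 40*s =15*s^3 + 75*s^2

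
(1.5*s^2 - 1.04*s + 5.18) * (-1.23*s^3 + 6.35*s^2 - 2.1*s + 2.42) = -1.845*s^5 + 10.8042*s^4 - 16.1254*s^3 + 38.707*s^2 - 13.3948*s + 12.5356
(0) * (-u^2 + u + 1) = 0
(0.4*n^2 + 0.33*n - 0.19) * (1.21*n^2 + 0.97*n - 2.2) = 0.484*n^4 + 0.7873*n^3 - 0.7898*n^2 - 0.9103*n + 0.418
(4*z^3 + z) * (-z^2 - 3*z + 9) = -4*z^5 - 12*z^4 + 35*z^3 - 3*z^2 + 9*z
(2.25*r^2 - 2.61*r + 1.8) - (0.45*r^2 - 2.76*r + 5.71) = 1.8*r^2 + 0.15*r - 3.91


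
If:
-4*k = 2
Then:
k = -1/2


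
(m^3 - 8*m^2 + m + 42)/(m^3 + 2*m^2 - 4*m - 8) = (m^2 - 10*m + 21)/(m^2 - 4)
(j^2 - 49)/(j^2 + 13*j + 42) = (j - 7)/(j + 6)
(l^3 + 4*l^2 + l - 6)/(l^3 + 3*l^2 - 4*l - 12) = (l - 1)/(l - 2)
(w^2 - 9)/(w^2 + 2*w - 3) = (w - 3)/(w - 1)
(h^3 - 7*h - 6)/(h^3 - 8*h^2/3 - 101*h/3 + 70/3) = 3*(h^3 - 7*h - 6)/(3*h^3 - 8*h^2 - 101*h + 70)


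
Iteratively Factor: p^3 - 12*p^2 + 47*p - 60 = (p - 4)*(p^2 - 8*p + 15) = (p - 5)*(p - 4)*(p - 3)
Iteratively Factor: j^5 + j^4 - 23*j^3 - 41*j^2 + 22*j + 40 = (j - 1)*(j^4 + 2*j^3 - 21*j^2 - 62*j - 40) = (j - 1)*(j + 2)*(j^3 - 21*j - 20) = (j - 5)*(j - 1)*(j + 2)*(j^2 + 5*j + 4) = (j - 5)*(j - 1)*(j + 2)*(j + 4)*(j + 1)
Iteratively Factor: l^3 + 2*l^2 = (l + 2)*(l^2) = l*(l + 2)*(l)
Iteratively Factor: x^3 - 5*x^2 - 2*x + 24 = (x - 4)*(x^2 - x - 6) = (x - 4)*(x + 2)*(x - 3)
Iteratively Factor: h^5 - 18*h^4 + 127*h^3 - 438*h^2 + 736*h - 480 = (h - 3)*(h^4 - 15*h^3 + 82*h^2 - 192*h + 160) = (h - 4)*(h - 3)*(h^3 - 11*h^2 + 38*h - 40) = (h - 4)^2*(h - 3)*(h^2 - 7*h + 10) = (h - 4)^2*(h - 3)*(h - 2)*(h - 5)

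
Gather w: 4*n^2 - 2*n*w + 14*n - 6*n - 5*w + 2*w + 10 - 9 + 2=4*n^2 + 8*n + w*(-2*n - 3) + 3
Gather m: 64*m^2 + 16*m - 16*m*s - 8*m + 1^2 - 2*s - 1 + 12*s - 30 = 64*m^2 + m*(8 - 16*s) + 10*s - 30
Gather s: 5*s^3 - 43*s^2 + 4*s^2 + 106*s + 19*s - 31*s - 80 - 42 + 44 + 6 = 5*s^3 - 39*s^2 + 94*s - 72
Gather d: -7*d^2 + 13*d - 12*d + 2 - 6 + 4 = -7*d^2 + d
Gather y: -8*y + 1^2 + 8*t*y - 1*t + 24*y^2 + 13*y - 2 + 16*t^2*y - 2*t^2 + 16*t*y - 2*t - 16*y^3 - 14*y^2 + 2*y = -2*t^2 - 3*t - 16*y^3 + 10*y^2 + y*(16*t^2 + 24*t + 7) - 1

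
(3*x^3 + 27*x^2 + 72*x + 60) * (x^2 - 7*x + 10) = 3*x^5 + 6*x^4 - 87*x^3 - 174*x^2 + 300*x + 600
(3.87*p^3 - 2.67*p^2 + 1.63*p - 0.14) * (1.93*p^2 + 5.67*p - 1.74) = 7.4691*p^5 + 16.7898*p^4 - 18.7268*p^3 + 13.6177*p^2 - 3.63*p + 0.2436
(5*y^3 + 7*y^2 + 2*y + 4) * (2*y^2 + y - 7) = 10*y^5 + 19*y^4 - 24*y^3 - 39*y^2 - 10*y - 28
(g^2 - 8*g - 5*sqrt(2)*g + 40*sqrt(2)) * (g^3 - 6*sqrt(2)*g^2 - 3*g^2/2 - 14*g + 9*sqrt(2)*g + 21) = g^5 - 11*sqrt(2)*g^4 - 19*g^4/2 + 58*g^3 + 209*sqrt(2)*g^3/2 - 437*g^2 - 62*sqrt(2)*g^2 - 665*sqrt(2)*g + 552*g + 840*sqrt(2)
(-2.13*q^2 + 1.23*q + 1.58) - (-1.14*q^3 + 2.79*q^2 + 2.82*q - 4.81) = 1.14*q^3 - 4.92*q^2 - 1.59*q + 6.39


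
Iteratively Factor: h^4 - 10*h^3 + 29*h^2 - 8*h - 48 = (h + 1)*(h^3 - 11*h^2 + 40*h - 48) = (h - 4)*(h + 1)*(h^2 - 7*h + 12) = (h - 4)*(h - 3)*(h + 1)*(h - 4)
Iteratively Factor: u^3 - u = (u)*(u^2 - 1) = u*(u + 1)*(u - 1)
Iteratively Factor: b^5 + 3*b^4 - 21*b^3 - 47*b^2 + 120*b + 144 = (b - 3)*(b^4 + 6*b^3 - 3*b^2 - 56*b - 48) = (b - 3)*(b + 1)*(b^3 + 5*b^2 - 8*b - 48) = (b - 3)*(b + 1)*(b + 4)*(b^2 + b - 12) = (b - 3)*(b + 1)*(b + 4)^2*(b - 3)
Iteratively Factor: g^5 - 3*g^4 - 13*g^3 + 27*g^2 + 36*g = (g - 4)*(g^4 + g^3 - 9*g^2 - 9*g) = g*(g - 4)*(g^3 + g^2 - 9*g - 9) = g*(g - 4)*(g + 1)*(g^2 - 9) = g*(g - 4)*(g - 3)*(g + 1)*(g + 3)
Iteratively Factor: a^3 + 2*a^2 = (a)*(a^2 + 2*a) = a*(a + 2)*(a)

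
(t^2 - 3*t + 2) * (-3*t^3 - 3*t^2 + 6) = -3*t^5 + 6*t^4 + 3*t^3 - 18*t + 12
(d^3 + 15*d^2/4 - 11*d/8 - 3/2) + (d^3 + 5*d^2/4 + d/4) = 2*d^3 + 5*d^2 - 9*d/8 - 3/2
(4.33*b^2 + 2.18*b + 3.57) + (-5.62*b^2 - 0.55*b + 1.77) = -1.29*b^2 + 1.63*b + 5.34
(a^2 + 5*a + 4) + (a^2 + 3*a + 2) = 2*a^2 + 8*a + 6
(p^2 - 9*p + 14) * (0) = 0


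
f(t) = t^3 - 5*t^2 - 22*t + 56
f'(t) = 3*t^2 - 10*t - 22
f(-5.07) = -91.31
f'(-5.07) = 105.81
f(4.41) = -52.49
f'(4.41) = -7.76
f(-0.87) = 70.70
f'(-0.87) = -11.03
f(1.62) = 11.49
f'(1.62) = -30.33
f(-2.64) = 60.83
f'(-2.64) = 25.31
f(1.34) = 19.95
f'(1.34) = -30.01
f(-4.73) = -57.63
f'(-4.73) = 92.42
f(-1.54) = 74.37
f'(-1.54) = 0.51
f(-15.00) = -4114.00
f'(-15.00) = 803.00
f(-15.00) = -4114.00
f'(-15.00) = 803.00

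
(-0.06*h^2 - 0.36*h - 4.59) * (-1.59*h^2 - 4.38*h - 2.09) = 0.0954*h^4 + 0.8352*h^3 + 9.0003*h^2 + 20.8566*h + 9.5931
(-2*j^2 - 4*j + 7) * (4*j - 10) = -8*j^3 + 4*j^2 + 68*j - 70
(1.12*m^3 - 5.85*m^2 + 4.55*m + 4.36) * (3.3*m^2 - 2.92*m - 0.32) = 3.696*m^5 - 22.5754*m^4 + 31.7386*m^3 + 2.974*m^2 - 14.1872*m - 1.3952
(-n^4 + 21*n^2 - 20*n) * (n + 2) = -n^5 - 2*n^4 + 21*n^3 + 22*n^2 - 40*n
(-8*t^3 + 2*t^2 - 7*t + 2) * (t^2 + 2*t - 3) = -8*t^5 - 14*t^4 + 21*t^3 - 18*t^2 + 25*t - 6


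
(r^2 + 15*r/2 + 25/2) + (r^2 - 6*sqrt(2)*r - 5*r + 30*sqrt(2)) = 2*r^2 - 6*sqrt(2)*r + 5*r/2 + 25/2 + 30*sqrt(2)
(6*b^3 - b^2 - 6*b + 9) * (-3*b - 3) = -18*b^4 - 15*b^3 + 21*b^2 - 9*b - 27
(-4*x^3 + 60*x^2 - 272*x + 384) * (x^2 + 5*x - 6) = -4*x^5 + 40*x^4 + 52*x^3 - 1336*x^2 + 3552*x - 2304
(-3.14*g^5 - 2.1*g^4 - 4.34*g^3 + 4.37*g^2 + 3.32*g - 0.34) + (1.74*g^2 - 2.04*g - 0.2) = -3.14*g^5 - 2.1*g^4 - 4.34*g^3 + 6.11*g^2 + 1.28*g - 0.54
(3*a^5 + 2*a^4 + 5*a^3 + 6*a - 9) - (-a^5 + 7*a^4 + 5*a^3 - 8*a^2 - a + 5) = 4*a^5 - 5*a^4 + 8*a^2 + 7*a - 14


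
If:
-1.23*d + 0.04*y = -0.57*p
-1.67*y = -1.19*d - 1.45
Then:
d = 1.40336134453782*y - 1.21848739495798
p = 2.95813062066932*y - 2.62936753648828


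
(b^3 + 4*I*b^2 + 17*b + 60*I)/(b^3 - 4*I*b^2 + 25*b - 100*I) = (b + 3*I)/(b - 5*I)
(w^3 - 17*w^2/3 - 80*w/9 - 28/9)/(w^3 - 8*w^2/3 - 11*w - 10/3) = (-9*w^3 + 51*w^2 + 80*w + 28)/(3*(-3*w^3 + 8*w^2 + 33*w + 10))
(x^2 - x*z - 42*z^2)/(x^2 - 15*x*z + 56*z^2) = (x + 6*z)/(x - 8*z)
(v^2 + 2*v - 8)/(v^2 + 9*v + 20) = (v - 2)/(v + 5)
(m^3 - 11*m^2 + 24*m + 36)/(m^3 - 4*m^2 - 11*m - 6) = (m - 6)/(m + 1)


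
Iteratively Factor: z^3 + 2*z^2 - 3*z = (z)*(z^2 + 2*z - 3) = z*(z + 3)*(z - 1)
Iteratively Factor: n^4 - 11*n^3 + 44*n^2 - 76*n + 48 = (n - 2)*(n^3 - 9*n^2 + 26*n - 24) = (n - 3)*(n - 2)*(n^2 - 6*n + 8) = (n - 3)*(n - 2)^2*(n - 4)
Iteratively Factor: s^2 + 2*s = (s)*(s + 2)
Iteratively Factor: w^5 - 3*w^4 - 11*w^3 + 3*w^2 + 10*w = (w + 1)*(w^4 - 4*w^3 - 7*w^2 + 10*w) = (w - 5)*(w + 1)*(w^3 + w^2 - 2*w) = (w - 5)*(w - 1)*(w + 1)*(w^2 + 2*w) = w*(w - 5)*(w - 1)*(w + 1)*(w + 2)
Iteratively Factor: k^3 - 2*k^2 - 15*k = (k)*(k^2 - 2*k - 15) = k*(k - 5)*(k + 3)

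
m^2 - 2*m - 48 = (m - 8)*(m + 6)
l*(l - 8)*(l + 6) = l^3 - 2*l^2 - 48*l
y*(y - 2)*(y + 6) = y^3 + 4*y^2 - 12*y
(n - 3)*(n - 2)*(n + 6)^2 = n^4 + 7*n^3 - 18*n^2 - 108*n + 216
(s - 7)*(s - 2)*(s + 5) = s^3 - 4*s^2 - 31*s + 70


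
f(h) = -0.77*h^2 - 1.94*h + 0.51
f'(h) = -1.54*h - 1.94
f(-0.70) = 1.49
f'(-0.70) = -0.86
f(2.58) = -9.62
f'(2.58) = -5.91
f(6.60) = -45.84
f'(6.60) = -12.10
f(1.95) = -6.20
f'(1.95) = -4.94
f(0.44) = -0.49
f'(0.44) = -2.62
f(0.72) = -1.29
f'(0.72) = -3.05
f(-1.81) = 1.50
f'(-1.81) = 0.85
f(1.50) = -4.13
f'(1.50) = -4.25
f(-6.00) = -15.57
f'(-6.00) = 7.30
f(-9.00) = -44.40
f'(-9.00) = 11.92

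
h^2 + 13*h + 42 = (h + 6)*(h + 7)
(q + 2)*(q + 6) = q^2 + 8*q + 12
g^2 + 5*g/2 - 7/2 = (g - 1)*(g + 7/2)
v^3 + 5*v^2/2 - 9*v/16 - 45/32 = (v - 3/4)*(v + 3/4)*(v + 5/2)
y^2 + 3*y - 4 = (y - 1)*(y + 4)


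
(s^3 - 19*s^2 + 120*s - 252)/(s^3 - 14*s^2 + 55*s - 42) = (s - 6)/(s - 1)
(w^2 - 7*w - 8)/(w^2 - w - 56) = (w + 1)/(w + 7)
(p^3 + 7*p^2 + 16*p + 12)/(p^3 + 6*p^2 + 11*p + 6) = (p + 2)/(p + 1)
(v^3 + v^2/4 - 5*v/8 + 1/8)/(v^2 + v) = v - 3/4 + 1/(8*v)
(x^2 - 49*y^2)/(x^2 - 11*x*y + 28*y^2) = (x + 7*y)/(x - 4*y)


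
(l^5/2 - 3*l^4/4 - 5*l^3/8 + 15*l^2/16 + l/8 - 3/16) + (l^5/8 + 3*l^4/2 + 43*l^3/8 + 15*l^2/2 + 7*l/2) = 5*l^5/8 + 3*l^4/4 + 19*l^3/4 + 135*l^2/16 + 29*l/8 - 3/16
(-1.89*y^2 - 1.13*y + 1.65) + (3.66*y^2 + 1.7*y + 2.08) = 1.77*y^2 + 0.57*y + 3.73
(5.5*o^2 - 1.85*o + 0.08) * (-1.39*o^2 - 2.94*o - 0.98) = -7.645*o^4 - 13.5985*o^3 - 0.0621999999999998*o^2 + 1.5778*o - 0.0784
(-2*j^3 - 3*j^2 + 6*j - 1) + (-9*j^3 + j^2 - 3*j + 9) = -11*j^3 - 2*j^2 + 3*j + 8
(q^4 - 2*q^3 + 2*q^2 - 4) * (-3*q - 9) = -3*q^5 - 3*q^4 + 12*q^3 - 18*q^2 + 12*q + 36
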